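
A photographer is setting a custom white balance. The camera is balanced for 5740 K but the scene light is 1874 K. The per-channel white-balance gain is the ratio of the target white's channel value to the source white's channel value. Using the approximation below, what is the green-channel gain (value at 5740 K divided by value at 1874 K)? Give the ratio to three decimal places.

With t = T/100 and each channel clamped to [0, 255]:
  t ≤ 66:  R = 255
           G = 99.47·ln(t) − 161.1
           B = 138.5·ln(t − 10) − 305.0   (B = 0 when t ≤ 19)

1.854

At 1874 K (t = 18.74):
  G = 99.47·ln 18.74 − 161.1 = 99.47·2.9307 − 161.1 = 130.413.
At 5740 K (t = 57.4):
  G = 99.47·ln 57.4 − 161.1 = 99.47·4.0500 − 161.1 = 241.758.
Gain = 241.758 / 130.413 = 1.8538 → 1.854.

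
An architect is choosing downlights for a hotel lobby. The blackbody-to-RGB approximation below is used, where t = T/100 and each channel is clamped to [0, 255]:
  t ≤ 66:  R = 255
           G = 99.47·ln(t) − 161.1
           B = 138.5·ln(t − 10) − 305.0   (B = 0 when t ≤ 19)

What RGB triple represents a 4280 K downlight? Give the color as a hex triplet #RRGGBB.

#FFD5B2

t = 4280/100 = 42.8; the t ≤ 66 branch applies.
R = 255 by definition for t ≤ 66.
G = 99.47·ln 42.8 − 161.1 = 99.47·3.7565 − 161.1 = 212.563.
B = 138.5·ln(42.8 − 10) − 305.0 = 138.5·ln 32.8 − 305.0 = 138.5·3.4904 − 305.0 = 178.424.
Rounded: (255, 213, 178).
In hex: #FFD5B2.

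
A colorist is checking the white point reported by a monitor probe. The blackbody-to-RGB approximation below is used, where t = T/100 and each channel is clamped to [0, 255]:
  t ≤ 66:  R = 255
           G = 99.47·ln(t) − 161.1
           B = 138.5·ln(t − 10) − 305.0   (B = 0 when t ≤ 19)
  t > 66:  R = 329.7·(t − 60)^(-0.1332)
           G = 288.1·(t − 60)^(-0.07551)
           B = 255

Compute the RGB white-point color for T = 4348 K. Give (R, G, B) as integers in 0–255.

t = 4348/100 = 43.48; the t ≤ 66 branch applies.
R = 255 by definition for t ≤ 66.
G = 99.47·ln 43.48 − 161.1 = 99.47·3.7723 − 161.1 = 214.131.
B = 138.5·ln(43.48 − 10) − 305.0 = 138.5·ln 33.48 − 305.0 = 138.5·3.5109 − 305.0 = 181.266.
Rounded: (255, 214, 181).

(255, 214, 181)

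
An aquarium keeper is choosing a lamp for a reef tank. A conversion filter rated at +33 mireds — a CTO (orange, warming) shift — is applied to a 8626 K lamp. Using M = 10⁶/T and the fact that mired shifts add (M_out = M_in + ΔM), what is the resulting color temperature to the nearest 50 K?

M_in = 10⁶/8626 = 115.93 mireds.
M_out = 115.93 + (+33) = 148.93 mireds.
T_out = 10⁶/148.93 = 6714.6 K → 6700 K.

6700 K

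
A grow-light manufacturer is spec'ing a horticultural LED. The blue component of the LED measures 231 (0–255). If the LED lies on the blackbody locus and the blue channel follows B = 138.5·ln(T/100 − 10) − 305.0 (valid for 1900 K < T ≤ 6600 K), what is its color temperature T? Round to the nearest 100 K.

ln(t − 10) = (231 + 305.0) / 138.5 = 3.8700.
t − 10 = e^3.8700 = 47.944, so t = 57.944.
T = 100·t = 5794 K → 5800 K to the nearest 100 K.

5800 K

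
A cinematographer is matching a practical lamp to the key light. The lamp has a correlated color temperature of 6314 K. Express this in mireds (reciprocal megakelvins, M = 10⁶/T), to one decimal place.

158.4 mireds

M = 10⁶ / 6314 = 158.378 → 158.4 mireds.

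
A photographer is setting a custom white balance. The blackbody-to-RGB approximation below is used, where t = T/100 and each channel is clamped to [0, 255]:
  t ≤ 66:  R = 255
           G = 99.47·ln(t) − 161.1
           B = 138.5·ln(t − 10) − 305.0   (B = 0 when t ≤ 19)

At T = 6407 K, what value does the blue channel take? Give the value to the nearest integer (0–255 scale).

248

t = 6407/100 = 64.07; the t ≤ 66 branch applies.
B = 138.5·ln(64.07 − 10) − 305.0 = 138.5·ln 54.07 − 305.0 = 138.5·3.9903 − 305.0 = 247.654.
Rounded: 248.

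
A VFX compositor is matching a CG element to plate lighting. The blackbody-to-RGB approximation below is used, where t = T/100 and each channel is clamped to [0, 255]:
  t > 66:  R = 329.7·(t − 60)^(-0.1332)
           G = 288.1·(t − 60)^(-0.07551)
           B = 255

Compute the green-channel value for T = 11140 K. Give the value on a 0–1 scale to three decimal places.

t = 11140/100 = 111.4; the t > 66 branch applies.
G = 288.1·(111.4 − 60)^(-0.07551) = 288.1·51.4^(-0.07551) = 288.1·0.74269 = 213.968.
On a 0–1 scale: 213.968/255 = 0.8391 → 0.839.

0.839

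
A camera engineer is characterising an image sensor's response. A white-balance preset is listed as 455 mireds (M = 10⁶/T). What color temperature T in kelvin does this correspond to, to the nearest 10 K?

2200 K

T = 10⁶ / 455 = 2197.80 K → 2200 K.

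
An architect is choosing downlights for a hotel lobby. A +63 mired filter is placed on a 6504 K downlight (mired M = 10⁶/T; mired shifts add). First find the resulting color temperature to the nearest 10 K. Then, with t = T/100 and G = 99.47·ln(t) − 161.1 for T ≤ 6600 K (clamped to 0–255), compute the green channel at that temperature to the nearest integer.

M_in = 10⁶/6504 = 153.75; M_out = 153.75 + (+63) = 216.75.
T_out = 10⁶/216.75 = 4613.6 K → 4610 K; t = 46.1.
G = 99.47·ln 46.1 − 161.1 = 99.47·3.8308 − 161.1 = 219.951.
Rounded: 220.

220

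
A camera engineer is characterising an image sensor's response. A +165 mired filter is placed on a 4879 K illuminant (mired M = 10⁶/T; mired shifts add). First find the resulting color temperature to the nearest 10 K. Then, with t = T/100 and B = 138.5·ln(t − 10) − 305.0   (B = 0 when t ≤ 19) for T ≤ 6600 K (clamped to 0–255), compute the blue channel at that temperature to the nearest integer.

M_in = 10⁶/4879 = 204.96; M_out = 204.96 + (+165) = 369.96.
T_out = 10⁶/369.96 = 2703.0 K → 2700 K; t = 27.
B = 138.5·ln(27 − 10) − 305.0 = 138.5·ln 17 − 305.0 = 138.5·2.8332 − 305.0 = 87.400.
Rounded: 87.

87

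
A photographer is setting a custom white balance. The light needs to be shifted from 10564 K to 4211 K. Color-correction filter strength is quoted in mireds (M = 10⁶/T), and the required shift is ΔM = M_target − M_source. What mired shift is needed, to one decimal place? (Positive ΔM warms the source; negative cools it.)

+142.8 mireds

M_source = 10⁶/10564 = 94.661; M_target = 10⁶/4211 = 237.473.
ΔM = 237.473 − 94.661 = 142.812 → +142.8 mireds, a warming shift.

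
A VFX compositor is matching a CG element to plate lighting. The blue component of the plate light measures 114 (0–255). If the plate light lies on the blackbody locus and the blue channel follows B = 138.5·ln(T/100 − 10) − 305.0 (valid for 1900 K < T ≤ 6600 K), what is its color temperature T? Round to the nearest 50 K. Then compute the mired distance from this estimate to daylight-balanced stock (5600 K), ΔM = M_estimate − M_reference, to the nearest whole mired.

ln(t − 10) = (114 + 305.0) / 138.5 = 3.0253.
t − 10 = e^3.0253 = 20.600, so t = 30.600.
T = 100·t = 3060 K → 3050 K to the nearest 50 K.
M_estimate = 10⁶/3050 = 327.87; M_reference = 10⁶/5600 = 178.57.
ΔM = 327.87 − 178.57 = 149.30 → +149 mireds.

+149 mireds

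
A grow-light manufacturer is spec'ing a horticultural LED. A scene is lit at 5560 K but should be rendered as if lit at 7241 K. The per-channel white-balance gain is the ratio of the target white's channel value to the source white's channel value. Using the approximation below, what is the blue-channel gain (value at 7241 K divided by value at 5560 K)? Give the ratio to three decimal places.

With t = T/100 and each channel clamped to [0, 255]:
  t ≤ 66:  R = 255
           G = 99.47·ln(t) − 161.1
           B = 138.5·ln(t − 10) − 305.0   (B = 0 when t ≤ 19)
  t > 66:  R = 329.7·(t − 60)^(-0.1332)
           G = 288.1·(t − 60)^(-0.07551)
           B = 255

At 5560 K (t = 55.6):
  B = 138.5·ln(55.6 − 10) − 305.0 = 138.5·ln 45.6 − 305.0 = 138.5·3.8199 − 305.0 = 224.057.
At 7241 K (t = 72.41):
  B = 255 by definition for t > 66.
Gain = 255.000 / 224.057 = 1.1381 → 1.138.

1.138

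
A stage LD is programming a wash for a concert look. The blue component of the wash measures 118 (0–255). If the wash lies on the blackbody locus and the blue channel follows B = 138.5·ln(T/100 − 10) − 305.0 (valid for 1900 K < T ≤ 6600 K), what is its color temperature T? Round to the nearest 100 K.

ln(t − 10) = (118 + 305.0) / 138.5 = 3.0542.
t − 10 = e^3.0542 = 21.203, so t = 31.203.
T = 100·t = 3120 K → 3100 K to the nearest 100 K.

3100 K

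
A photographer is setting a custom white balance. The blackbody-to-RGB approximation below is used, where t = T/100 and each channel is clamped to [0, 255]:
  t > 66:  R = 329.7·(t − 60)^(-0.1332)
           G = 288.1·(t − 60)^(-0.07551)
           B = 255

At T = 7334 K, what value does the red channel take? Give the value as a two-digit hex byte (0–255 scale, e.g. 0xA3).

0xE9

t = 7334/100 = 73.34; the t > 66 branch applies.
R = 329.7·(73.34 − 60)^(-0.1332) = 329.7·13.34^(-0.1332) = 329.7·0.70816 = 233.479.
Rounded: 233; in hex, 0xE9.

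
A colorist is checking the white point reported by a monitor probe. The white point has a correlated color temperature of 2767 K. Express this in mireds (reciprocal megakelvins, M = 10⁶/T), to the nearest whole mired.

M = 10⁶ / 2767 = 361.402 → 361 mireds.

361 mireds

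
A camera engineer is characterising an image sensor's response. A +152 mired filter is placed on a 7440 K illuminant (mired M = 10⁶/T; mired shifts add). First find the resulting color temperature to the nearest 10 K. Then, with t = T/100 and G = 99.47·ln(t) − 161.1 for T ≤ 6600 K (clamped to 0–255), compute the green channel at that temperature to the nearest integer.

M_in = 10⁶/7440 = 134.41; M_out = 134.41 + (+152) = 286.41.
T_out = 10⁶/286.41 = 3491.5 K → 3490 K; t = 34.9.
G = 99.47·ln 34.9 − 161.1 = 99.47·3.5525 − 161.1 = 192.266.
Rounded: 192.

192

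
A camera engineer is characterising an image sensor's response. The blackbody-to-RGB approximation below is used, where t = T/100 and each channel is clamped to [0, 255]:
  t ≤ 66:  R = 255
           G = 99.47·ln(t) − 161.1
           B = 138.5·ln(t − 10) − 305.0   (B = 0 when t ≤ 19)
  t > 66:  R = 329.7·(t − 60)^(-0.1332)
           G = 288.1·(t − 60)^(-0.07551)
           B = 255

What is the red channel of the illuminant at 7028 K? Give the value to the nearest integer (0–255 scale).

242

t = 7028/100 = 70.28; the t > 66 branch applies.
R = 329.7·(70.28 − 60)^(-0.1332) = 329.7·10.28^(-0.1332) = 329.7·0.73317 = 241.725.
Rounded: 242.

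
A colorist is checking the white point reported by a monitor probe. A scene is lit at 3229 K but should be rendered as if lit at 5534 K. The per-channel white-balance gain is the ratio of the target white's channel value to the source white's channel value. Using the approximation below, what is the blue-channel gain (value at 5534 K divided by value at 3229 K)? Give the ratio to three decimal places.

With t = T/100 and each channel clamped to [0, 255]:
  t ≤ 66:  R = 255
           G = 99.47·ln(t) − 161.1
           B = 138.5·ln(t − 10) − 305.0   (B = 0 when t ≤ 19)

1.787

At 3229 K (t = 32.29):
  B = 138.5·ln(32.29 − 10) − 305.0 = 138.5·ln 22.29 − 305.0 = 138.5·3.1041 − 305.0 = 124.923.
At 5534 K (t = 55.34):
  B = 138.5·ln(55.34 − 10) − 305.0 = 138.5·ln 45.34 − 305.0 = 138.5·3.8142 − 305.0 = 223.265.
Gain = 223.265 / 124.923 = 1.7872 → 1.787.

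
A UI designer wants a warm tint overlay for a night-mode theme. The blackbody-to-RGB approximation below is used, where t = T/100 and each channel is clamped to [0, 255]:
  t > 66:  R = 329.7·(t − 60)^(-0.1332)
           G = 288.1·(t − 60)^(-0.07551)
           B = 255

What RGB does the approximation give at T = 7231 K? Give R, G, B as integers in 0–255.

t = 7231/100 = 72.31; the t > 66 branch applies.
R = 329.7·(72.31 − 60)^(-0.1332) = 329.7·12.31^(-0.1332) = 329.7·0.71578 = 235.992.
G = 288.1·(72.31 − 60)^(-0.07551) = 288.1·12.31^(-0.07551) = 288.1·0.82732 = 238.351.
B = 255 by definition for t > 66.
Rounded: (236, 238, 255).

R=236, G=238, B=255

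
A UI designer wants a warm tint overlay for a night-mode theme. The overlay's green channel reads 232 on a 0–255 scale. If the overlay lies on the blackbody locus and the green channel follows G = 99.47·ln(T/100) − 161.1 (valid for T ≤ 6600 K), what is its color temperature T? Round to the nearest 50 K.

5200 K

ln t = (232 + 161.1) / 99.47 = 3.9519.
t = e^3.9519 = 52.036.
T = 100·t = 5204 K → 5200 K to the nearest 50 K.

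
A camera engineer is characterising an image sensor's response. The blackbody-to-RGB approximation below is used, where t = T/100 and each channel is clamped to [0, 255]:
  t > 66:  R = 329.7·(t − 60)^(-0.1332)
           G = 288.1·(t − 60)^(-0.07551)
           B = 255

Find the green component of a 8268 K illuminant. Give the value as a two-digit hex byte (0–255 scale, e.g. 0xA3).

0xE4

t = 8268/100 = 82.68; the t > 66 branch applies.
G = 288.1·(82.68 − 60)^(-0.07551) = 288.1·22.68^(-0.07551) = 288.1·0.79002 = 227.603.
Rounded: 228; in hex, 0xE4.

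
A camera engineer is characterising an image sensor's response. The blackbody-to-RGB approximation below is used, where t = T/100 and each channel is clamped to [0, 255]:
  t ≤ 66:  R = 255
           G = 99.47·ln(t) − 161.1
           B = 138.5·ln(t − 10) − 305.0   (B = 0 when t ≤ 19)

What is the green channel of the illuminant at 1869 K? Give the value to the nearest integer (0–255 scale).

130

t = 1869/100 = 18.69; the t ≤ 66 branch applies.
G = 99.47·ln 18.69 − 161.1 = 99.47·2.9280 − 161.1 = 130.147.
Rounded: 130.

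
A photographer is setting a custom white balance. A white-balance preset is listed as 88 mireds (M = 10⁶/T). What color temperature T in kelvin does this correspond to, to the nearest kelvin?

T = 10⁶ / 88 = 11363.64 K → 11364 K.

11364 K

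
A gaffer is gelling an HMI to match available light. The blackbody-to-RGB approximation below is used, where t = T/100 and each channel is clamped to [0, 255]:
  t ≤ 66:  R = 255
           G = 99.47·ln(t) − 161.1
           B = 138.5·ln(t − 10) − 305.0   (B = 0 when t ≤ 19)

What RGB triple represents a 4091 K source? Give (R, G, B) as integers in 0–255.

t = 4091/100 = 40.91; the t ≤ 66 branch applies.
R = 255 by definition for t ≤ 66.
G = 99.47·ln 40.91 − 161.1 = 99.47·3.7114 − 161.1 = 208.070.
B = 138.5·ln(40.91 − 10) − 305.0 = 138.5·ln 30.91 − 305.0 = 138.5·3.4311 − 305.0 = 170.205.
Rounded: (255, 208, 170).

(255, 208, 170)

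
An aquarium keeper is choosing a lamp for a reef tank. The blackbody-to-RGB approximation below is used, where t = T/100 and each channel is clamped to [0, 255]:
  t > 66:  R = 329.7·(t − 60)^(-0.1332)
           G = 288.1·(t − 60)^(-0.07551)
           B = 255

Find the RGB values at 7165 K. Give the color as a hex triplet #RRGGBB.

t = 7165/100 = 71.65; the t > 66 branch applies.
R = 329.7·(71.65 − 60)^(-0.1332) = 329.7·11.65^(-0.1332) = 329.7·0.72105 = 237.730.
G = 288.1·(71.65 − 60)^(-0.07551) = 288.1·11.65^(-0.07551) = 288.1·0.83077 = 239.345.
B = 255 by definition for t > 66.
Rounded: (238, 239, 255).
In hex: #EEEFFF.

#EEEFFF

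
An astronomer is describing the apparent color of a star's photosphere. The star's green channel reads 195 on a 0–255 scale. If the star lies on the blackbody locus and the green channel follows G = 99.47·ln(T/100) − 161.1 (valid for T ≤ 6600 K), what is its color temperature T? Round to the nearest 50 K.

ln t = (195 + 161.1) / 99.47 = 3.5800.
t = e^3.5800 = 35.873.
T = 100·t = 3587 K → 3600 K to the nearest 50 K.

3600 K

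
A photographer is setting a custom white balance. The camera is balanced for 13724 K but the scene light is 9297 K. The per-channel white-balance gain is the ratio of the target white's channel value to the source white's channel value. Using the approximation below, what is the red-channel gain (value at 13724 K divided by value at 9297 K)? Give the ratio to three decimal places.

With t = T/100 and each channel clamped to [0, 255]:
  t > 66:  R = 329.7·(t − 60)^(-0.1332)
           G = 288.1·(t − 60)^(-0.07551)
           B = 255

0.893

At 9297 K (t = 92.97):
  R = 329.7·(92.97 − 60)^(-0.1332) = 329.7·32.97^(-0.1332) = 329.7·0.62775 = 206.969.
At 13724 K (t = 137.24):
  R = 329.7·(137.24 − 60)^(-0.1332) = 329.7·77.24^(-0.1332) = 329.7·0.56045 = 184.781.
Gain = 184.781 / 206.969 = 0.8928 → 0.893.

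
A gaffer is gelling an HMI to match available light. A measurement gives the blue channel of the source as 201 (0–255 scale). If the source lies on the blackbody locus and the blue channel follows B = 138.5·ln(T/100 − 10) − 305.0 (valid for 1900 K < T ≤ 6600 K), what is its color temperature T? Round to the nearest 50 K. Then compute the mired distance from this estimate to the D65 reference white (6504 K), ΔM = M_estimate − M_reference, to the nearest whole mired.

ln(t − 10) = (201 + 305.0) / 138.5 = 3.6534.
t − 10 = e^3.6534 = 38.607, so t = 48.607.
T = 100·t = 4861 K → 4850 K to the nearest 50 K.
M_estimate = 10⁶/4850 = 206.19; M_reference = 10⁶/6504 = 153.75.
ΔM = 206.19 − 153.75 = 52.43 → +52 mireds.

+52 mireds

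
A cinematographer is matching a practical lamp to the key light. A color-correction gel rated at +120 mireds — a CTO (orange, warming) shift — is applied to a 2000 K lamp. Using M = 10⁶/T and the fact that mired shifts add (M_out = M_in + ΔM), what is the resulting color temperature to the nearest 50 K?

1600 K

M_in = 10⁶/2000 = 500.00 mireds.
M_out = 500.00 + (+120) = 620.00 mireds.
T_out = 10⁶/620.00 = 1612.9 K → 1600 K.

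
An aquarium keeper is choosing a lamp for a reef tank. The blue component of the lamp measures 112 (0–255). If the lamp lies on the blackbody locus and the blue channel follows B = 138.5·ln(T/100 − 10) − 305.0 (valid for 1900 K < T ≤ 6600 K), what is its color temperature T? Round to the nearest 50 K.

ln(t − 10) = (112 + 305.0) / 138.5 = 3.0108.
t − 10 = e^3.0108 = 20.304, so t = 30.304.
T = 100·t = 3030 K → 3050 K to the nearest 50 K.

3050 K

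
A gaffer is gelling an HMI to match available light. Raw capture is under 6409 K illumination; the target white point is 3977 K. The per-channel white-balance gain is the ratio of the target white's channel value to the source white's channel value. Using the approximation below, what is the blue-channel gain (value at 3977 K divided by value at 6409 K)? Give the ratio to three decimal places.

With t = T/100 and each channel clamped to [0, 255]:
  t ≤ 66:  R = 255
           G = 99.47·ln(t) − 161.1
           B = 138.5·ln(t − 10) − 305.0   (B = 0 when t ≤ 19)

0.666

At 6409 K (t = 64.09):
  B = 138.5·ln(64.09 − 10) − 305.0 = 138.5·ln 54.09 − 305.0 = 138.5·3.9906 − 305.0 = 247.705.
At 3977 K (t = 39.77):
  B = 138.5·ln(39.77 − 10) − 305.0 = 138.5·ln 29.77 − 305.0 = 138.5·3.3935 − 305.0 = 165.000.
Gain = 165.000 / 247.705 = 0.6661 → 0.666.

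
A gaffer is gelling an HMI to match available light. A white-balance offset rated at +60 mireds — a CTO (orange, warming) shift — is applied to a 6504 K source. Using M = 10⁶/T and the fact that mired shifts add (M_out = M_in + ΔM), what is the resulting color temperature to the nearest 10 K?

4680 K

M_in = 10⁶/6504 = 153.75 mireds.
M_out = 153.75 + (+60) = 213.75 mireds.
T_out = 10⁶/213.75 = 4678.3 K → 4680 K.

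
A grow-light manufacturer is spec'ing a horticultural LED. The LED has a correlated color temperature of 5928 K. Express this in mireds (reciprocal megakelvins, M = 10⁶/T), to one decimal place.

M = 10⁶ / 5928 = 168.691 → 168.7 mireds.

168.7 mireds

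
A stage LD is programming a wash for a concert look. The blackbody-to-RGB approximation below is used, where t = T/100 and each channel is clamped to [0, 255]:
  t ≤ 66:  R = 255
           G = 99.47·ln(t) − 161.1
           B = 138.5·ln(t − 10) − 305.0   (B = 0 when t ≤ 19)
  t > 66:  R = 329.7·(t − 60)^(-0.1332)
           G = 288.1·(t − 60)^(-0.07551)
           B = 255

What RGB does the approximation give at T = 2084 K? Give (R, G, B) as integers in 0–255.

t = 2084/100 = 20.84; the t ≤ 66 branch applies.
R = 255 by definition for t ≤ 66.
G = 99.47·ln 20.84 − 161.1 = 99.47·3.0369 − 161.1 = 140.978.
B = 138.5·ln(20.84 − 10) − 305.0 = 138.5·ln 10.84 − 305.0 = 138.5·2.3832 − 305.0 = 25.079.
Rounded: (255, 141, 25).

(255, 141, 25)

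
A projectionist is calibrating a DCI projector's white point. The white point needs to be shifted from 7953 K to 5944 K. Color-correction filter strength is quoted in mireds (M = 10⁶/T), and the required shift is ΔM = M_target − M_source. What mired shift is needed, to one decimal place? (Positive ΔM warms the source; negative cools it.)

M_source = 10⁶/7953 = 125.739; M_target = 10⁶/5944 = 168.237.
ΔM = 168.237 − 125.739 = 42.498 → +42.5 mireds, a warming shift.

+42.5 mireds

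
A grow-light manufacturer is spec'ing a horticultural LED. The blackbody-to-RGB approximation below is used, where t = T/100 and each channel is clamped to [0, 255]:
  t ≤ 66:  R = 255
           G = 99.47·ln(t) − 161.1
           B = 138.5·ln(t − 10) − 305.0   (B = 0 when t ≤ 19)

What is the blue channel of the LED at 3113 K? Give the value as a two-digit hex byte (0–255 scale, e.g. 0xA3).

0x76

t = 3113/100 = 31.13; the t ≤ 66 branch applies.
B = 138.5·ln(31.13 − 10) − 305.0 = 138.5·ln 21.13 − 305.0 = 138.5·3.0507 − 305.0 = 117.521.
Rounded: 118; in hex, 0x76.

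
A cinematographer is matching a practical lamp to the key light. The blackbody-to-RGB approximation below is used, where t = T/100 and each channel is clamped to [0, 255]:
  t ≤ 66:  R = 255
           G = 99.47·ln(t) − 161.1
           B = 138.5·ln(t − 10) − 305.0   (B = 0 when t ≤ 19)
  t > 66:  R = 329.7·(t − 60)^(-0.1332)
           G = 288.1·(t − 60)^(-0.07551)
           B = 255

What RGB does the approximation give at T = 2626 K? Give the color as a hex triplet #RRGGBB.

#FFA451

t = 2626/100 = 26.26; the t ≤ 66 branch applies.
R = 255 by definition for t ≤ 66.
G = 99.47·ln 26.26 − 161.1 = 99.47·3.2680 − 161.1 = 163.973.
B = 138.5·ln(26.26 − 10) − 305.0 = 138.5·ln 16.26 − 305.0 = 138.5·2.7887 − 305.0 = 81.236.
Rounded: (255, 164, 81).
In hex: #FFA451.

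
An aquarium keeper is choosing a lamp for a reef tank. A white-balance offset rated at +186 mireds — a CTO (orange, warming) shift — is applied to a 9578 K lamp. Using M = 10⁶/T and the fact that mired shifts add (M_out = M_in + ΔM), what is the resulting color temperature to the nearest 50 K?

3450 K

M_in = 10⁶/9578 = 104.41 mireds.
M_out = 104.41 + (+186) = 290.41 mireds.
T_out = 10⁶/290.41 = 3443.5 K → 3450 K.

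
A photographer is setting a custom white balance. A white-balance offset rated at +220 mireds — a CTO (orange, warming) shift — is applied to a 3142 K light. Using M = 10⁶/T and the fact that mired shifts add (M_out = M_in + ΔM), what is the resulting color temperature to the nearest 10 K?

M_in = 10⁶/3142 = 318.27 mireds.
M_out = 318.27 + (+220) = 538.27 mireds.
T_out = 10⁶/538.27 = 1857.8 K → 1860 K.

1860 K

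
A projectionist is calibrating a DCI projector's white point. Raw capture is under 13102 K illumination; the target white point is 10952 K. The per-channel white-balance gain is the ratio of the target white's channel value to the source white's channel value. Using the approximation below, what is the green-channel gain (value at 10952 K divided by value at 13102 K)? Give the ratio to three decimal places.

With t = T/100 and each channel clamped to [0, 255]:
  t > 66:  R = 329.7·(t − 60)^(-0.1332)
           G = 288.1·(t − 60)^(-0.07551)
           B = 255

At 13102 K (t = 131.02):
  G = 288.1·(131.02 − 60)^(-0.07551) = 288.1·71.02^(-0.07551) = 288.1·0.72477 = 208.807.
At 10952 K (t = 109.52):
  G = 288.1·(109.52 − 60)^(-0.07551) = 288.1·49.52^(-0.07551) = 288.1·0.74478 = 214.571.
Gain = 214.571 / 208.807 = 1.0276 → 1.028.

1.028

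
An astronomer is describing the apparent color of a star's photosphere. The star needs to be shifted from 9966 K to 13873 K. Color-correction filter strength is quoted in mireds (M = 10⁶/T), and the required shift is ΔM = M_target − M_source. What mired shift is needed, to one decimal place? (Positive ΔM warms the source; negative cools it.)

M_source = 10⁶/9966 = 100.341; M_target = 10⁶/13873 = 72.082.
ΔM = 72.082 − 100.341 = -28.259 → -28.3 mireds, a cooling shift.

-28.3 mireds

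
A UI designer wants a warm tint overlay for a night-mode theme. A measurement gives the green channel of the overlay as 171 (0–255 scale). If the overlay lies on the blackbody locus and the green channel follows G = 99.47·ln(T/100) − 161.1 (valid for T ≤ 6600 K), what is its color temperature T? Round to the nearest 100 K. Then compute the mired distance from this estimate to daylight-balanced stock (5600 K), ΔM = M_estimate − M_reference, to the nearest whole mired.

ln t = (171 + 161.1) / 99.47 = 3.3387.
t = e^3.3387 = 28.182.
T = 100·t = 2818 K → 2800 K to the nearest 100 K.
M_estimate = 10⁶/2800 = 357.14; M_reference = 10⁶/5600 = 178.57.
ΔM = 357.14 − 178.57 = 178.57 → +179 mireds.

+179 mireds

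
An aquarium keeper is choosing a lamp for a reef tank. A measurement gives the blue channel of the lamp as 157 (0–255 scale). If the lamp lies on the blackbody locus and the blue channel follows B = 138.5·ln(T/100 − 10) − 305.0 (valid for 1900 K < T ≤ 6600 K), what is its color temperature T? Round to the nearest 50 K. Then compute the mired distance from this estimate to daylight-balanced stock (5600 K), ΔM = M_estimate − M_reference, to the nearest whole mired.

+85 mireds

ln(t − 10) = (157 + 305.0) / 138.5 = 3.3357.
t − 10 = e^3.3357 = 28.099, so t = 38.099.
T = 100·t = 3810 K → 3800 K to the nearest 50 K.
M_estimate = 10⁶/3800 = 263.16; M_reference = 10⁶/5600 = 178.57.
ΔM = 263.16 − 178.57 = 84.59 → +85 mireds.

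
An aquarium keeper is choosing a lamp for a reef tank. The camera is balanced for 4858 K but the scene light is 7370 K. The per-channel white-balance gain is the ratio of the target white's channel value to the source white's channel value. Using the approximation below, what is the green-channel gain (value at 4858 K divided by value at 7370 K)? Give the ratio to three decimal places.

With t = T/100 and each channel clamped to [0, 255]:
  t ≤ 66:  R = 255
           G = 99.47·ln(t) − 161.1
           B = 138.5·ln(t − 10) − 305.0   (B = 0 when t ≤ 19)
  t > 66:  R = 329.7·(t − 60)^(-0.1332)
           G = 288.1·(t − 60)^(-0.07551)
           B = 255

At 7370 K (t = 73.7):
  G = 288.1·(73.7 − 60)^(-0.07551) = 288.1·13.7^(-0.07551) = 288.1·0.82067 = 236.434.
At 4858 K (t = 48.58):
  G = 99.47·ln 48.58 − 161.1 = 99.47·3.8832 − 161.1 = 225.163.
Gain = 225.163 / 236.434 = 0.9523 → 0.952.

0.952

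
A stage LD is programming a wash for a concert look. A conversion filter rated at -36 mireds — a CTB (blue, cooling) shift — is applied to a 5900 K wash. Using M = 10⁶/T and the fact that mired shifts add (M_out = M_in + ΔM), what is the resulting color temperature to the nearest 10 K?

M_in = 10⁶/5900 = 169.49 mireds.
M_out = 169.49 + (-36) = 133.49 mireds.
T_out = 10⁶/133.49 = 7491.1 K → 7490 K.

7490 K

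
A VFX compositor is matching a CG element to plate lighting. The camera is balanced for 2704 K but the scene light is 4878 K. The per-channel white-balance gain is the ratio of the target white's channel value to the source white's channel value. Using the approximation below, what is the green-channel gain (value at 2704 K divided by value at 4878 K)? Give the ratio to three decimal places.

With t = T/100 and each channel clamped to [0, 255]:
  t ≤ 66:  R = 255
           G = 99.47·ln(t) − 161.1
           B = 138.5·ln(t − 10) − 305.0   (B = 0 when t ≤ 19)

0.740

At 4878 K (t = 48.78):
  G = 99.47·ln 48.78 − 161.1 = 99.47·3.8873 − 161.1 = 225.572.
At 2704 K (t = 27.04):
  G = 99.47·ln 27.04 − 161.1 = 99.47·3.2973 − 161.1 = 166.884.
Gain = 166.884 / 225.572 = 0.7398 → 0.740.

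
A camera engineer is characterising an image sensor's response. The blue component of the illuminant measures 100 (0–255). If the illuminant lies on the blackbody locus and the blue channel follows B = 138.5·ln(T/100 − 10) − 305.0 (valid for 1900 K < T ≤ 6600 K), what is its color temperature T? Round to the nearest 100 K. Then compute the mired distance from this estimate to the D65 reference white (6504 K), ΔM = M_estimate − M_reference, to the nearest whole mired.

ln(t − 10) = (100 + 305.0) / 138.5 = 2.9242.
t − 10 = e^2.9242 = 18.619, so t = 28.619.
T = 100·t = 2862 K → 2900 K to the nearest 100 K.
M_estimate = 10⁶/2900 = 344.83; M_reference = 10⁶/6504 = 153.75.
ΔM = 344.83 − 153.75 = 191.08 → +191 mireds.

+191 mireds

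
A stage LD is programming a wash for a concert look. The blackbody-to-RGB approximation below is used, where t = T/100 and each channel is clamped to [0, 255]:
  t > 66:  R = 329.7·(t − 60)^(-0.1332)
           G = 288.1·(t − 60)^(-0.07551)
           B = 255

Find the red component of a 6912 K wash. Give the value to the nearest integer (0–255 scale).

t = 6912/100 = 69.12; the t > 66 branch applies.
R = 329.7·(69.12 − 60)^(-0.1332) = 329.7·9.12^(-0.1332) = 329.7·0.74495 = 245.611.
Rounded: 246.

246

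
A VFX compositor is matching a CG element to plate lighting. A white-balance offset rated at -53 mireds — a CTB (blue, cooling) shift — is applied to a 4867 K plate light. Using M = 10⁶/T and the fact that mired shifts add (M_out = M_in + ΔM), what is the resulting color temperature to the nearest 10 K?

M_in = 10⁶/4867 = 205.47 mireds.
M_out = 205.47 + (-53) = 152.47 mireds.
T_out = 10⁶/152.47 = 6558.9 K → 6560 K.

6560 K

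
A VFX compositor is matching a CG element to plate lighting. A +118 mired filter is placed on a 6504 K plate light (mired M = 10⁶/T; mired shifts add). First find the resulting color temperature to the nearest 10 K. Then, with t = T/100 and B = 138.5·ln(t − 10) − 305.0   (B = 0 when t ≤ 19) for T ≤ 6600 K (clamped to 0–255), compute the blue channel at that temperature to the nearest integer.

150

M_in = 10⁶/6504 = 153.75; M_out = 153.75 + (+118) = 271.75.
T_out = 10⁶/271.75 = 3679.8 K → 3680 K; t = 36.8.
B = 138.5·ln(36.8 − 10) − 305.0 = 138.5·ln 26.8 − 305.0 = 138.5·3.2884 − 305.0 = 150.444.
Rounded: 150.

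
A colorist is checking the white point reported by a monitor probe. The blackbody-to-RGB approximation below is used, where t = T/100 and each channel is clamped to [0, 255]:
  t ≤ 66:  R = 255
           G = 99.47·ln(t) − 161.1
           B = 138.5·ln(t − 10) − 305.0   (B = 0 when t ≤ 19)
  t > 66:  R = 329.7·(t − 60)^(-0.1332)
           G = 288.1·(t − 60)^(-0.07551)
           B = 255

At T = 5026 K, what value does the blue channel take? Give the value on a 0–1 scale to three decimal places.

t = 5026/100 = 50.26; the t ≤ 66 branch applies.
B = 138.5·ln(50.26 − 10) − 305.0 = 138.5·ln 40.26 − 305.0 = 138.5·3.6954 − 305.0 = 206.807.
On a 0–1 scale: 206.807/255 = 0.8110 → 0.811.

0.811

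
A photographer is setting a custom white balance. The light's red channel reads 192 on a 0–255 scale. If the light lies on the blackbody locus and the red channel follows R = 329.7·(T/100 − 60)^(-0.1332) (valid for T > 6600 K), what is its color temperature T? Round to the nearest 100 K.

11800 K

(t − 60)^(-0.1332) = 192/329.7 = 0.58235.
t − 60 = 0.58235^(1/-0.1332) = 0.58235^(-7.508) = 57.929, so t = 117.929.
T = 100·t = 11793 K → 11800 K to the nearest 100 K.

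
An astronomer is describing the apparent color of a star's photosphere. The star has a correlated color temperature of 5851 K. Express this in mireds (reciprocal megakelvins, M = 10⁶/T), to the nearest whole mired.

M = 10⁶ / 5851 = 170.911 → 171 mireds.

171 mireds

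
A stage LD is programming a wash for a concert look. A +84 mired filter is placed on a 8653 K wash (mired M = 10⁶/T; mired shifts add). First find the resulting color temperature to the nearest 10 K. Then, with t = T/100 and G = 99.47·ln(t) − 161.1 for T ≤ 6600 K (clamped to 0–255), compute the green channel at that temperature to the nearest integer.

M_in = 10⁶/8653 = 115.57; M_out = 115.57 + (+84) = 199.57.
T_out = 10⁶/199.57 = 5010.9 K → 5010 K; t = 50.1.
G = 99.47·ln 50.1 − 161.1 = 99.47·3.9140 − 161.1 = 228.228.
Rounded: 228.

228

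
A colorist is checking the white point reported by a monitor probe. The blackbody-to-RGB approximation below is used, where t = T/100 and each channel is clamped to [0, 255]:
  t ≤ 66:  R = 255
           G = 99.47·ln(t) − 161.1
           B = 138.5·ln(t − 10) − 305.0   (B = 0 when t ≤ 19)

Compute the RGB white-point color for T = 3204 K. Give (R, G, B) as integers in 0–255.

t = 3204/100 = 32.04; the t ≤ 66 branch applies.
R = 255 by definition for t ≤ 66.
G = 99.47·ln 32.04 − 161.1 = 99.47·3.4670 − 161.1 = 183.761.
B = 138.5·ln(32.04 − 10) − 305.0 = 138.5·ln 22.04 − 305.0 = 138.5·3.0929 − 305.0 = 123.361.
Rounded: (255, 184, 123).

(255, 184, 123)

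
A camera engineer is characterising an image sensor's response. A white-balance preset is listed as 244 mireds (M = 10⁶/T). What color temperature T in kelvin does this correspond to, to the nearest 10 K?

4100 K

T = 10⁶ / 244 = 4098.36 K → 4100 K.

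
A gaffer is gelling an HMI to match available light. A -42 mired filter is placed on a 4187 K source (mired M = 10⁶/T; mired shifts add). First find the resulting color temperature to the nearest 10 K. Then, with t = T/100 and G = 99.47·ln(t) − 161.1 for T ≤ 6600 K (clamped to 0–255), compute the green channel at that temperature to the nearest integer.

230

M_in = 10⁶/4187 = 238.83; M_out = 238.83 + (-42) = 196.83.
T_out = 10⁶/196.83 = 5080.4 K → 5080 K; t = 50.8.
G = 99.47·ln 50.8 − 161.1 = 99.47·3.9279 − 161.1 = 229.608.
Rounded: 230.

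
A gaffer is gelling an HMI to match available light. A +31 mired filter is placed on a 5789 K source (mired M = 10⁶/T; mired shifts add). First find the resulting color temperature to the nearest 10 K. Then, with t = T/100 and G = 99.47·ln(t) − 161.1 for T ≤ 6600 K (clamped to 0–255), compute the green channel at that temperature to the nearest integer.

M_in = 10⁶/5789 = 172.74; M_out = 172.74 + (+31) = 203.74.
T_out = 10⁶/203.74 = 4908.2 K → 4910 K; t = 49.1.
G = 99.47·ln 49.1 − 161.1 = 99.47·3.8939 − 161.1 = 226.222.
Rounded: 226.

226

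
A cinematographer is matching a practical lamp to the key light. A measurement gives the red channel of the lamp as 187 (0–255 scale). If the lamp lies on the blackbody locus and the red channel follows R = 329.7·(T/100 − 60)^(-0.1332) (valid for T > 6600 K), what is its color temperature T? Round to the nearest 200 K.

(t − 60)^(-0.1332) = 187/329.7 = 0.56718.
t − 60 = 0.56718^(1/-0.1332) = 0.56718^(-7.508) = 70.620, so t = 130.620.
T = 100·t = 13062 K → 13000 K to the nearest 200 K.

13000 K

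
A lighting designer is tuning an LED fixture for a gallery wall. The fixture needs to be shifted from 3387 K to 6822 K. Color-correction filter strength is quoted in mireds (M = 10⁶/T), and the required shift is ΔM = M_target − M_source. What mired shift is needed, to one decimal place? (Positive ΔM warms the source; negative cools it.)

-148.7 mireds

M_source = 10⁶/3387 = 295.247; M_target = 10⁶/6822 = 146.585.
ΔM = 146.585 − 295.247 = -148.662 → -148.7 mireds, a cooling shift.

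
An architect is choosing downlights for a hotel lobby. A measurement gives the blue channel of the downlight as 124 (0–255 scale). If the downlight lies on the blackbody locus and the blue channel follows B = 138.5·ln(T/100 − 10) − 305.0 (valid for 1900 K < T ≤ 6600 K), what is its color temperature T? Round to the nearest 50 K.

3200 K

ln(t − 10) = (124 + 305.0) / 138.5 = 3.0975.
t − 10 = e^3.0975 = 22.142, so t = 32.142.
T = 100·t = 3214 K → 3200 K to the nearest 50 K.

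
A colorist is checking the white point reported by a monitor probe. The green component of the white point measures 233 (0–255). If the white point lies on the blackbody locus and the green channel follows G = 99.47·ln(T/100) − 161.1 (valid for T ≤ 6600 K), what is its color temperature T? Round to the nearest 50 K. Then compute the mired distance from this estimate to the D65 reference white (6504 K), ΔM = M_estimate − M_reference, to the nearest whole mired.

ln t = (233 + 161.1) / 99.47 = 3.9620.
t = e^3.9620 = 52.562.
T = 100·t = 5256 K → 5250 K to the nearest 50 K.
M_estimate = 10⁶/5250 = 190.48; M_reference = 10⁶/6504 = 153.75.
ΔM = 190.48 − 153.75 = 36.72 → +37 mireds.

+37 mireds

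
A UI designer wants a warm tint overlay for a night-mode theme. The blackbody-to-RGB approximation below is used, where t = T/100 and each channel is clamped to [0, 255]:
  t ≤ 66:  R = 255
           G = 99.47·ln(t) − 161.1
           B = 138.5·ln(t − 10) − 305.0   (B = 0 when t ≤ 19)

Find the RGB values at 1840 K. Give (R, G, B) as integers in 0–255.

(255, 129, 0)

t = 1840/100 = 18.4; the t ≤ 66 branch applies.
R = 255 by definition for t ≤ 66.
G = 99.47·ln 18.4 − 161.1 = 99.47·2.9124 − 161.1 = 128.592.
t = 18.4 ≤ 19, so B = 0.
Rounded: (255, 129, 0).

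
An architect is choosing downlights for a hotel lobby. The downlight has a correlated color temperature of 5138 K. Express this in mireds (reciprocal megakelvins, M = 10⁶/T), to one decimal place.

M = 10⁶ / 5138 = 194.628 → 194.6 mireds.

194.6 mireds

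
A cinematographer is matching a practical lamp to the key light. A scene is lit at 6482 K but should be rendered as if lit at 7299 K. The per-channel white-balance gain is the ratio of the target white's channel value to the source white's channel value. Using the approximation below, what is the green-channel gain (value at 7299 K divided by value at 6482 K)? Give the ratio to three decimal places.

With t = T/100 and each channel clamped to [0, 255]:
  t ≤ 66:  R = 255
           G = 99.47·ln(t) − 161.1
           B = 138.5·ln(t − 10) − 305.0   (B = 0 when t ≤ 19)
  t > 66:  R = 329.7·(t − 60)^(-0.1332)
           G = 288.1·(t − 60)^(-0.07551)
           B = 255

At 6482 K (t = 64.82):
  G = 99.47·ln 64.82 − 161.1 = 99.47·4.1716 − 161.1 = 253.850.
At 7299 K (t = 72.99):
  G = 288.1·(72.99 − 60)^(-0.07551) = 288.1·12.99^(-0.07551) = 288.1·0.82397 = 237.386.
Gain = 237.386 / 253.850 = 0.9351 → 0.935.

0.935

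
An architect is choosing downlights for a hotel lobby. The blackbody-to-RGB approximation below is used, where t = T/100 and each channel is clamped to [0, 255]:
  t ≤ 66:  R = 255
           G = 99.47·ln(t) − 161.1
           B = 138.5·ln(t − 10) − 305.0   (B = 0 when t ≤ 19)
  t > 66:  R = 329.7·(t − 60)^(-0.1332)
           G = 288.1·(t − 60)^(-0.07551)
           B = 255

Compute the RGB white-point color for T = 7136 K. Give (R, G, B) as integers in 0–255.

t = 7136/100 = 71.36; the t > 66 branch applies.
R = 329.7·(71.36 − 60)^(-0.1332) = 329.7·11.36^(-0.1332) = 329.7·0.72348 = 238.530.
G = 288.1·(71.36 − 60)^(-0.07551) = 288.1·11.36^(-0.07551) = 288.1·0.83235 = 239.801.
B = 255 by definition for t > 66.
Rounded: (239, 240, 255).

(239, 240, 255)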